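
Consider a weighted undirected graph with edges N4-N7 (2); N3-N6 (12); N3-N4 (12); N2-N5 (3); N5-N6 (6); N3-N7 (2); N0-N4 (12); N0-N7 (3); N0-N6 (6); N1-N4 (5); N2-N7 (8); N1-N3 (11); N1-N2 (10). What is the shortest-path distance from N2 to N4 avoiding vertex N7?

15

Candidate routes:
N2-N5-N6-N3-N1-N4: 3 + 6 + 12 + 11 + 5 = 37
N2-N1-N3-N4: 10 + 11 + 12 = 33
N2-N1-N4: 10 + 5 = 15
N2-N1-N3-N6-N0-N4: 10 + 11 + 12 + 6 + 12 = 51
N2-N5-N6-N3-N4: 3 + 6 + 12 + 12 = 33
N2-N5-N6-N0-N4: 3 + 6 + 6 + 12 = 27
Best route has total 15.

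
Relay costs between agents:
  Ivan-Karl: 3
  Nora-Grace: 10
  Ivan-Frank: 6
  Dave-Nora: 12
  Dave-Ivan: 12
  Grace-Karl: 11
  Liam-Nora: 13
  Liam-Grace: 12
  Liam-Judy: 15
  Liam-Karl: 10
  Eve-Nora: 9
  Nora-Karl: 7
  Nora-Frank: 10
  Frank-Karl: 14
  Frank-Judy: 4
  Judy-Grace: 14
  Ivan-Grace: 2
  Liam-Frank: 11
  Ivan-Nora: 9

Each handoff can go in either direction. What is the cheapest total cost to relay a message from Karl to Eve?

16

Checking several routes:
Karl→Ivan→Nora→Eve: 3 + 9 + 9 = 21
Karl→Nora→Eve: 7 + 9 = 16
Karl→Ivan→Grace→Nora→Eve: 3 + 2 + 10 + 9 = 24
Shortest: 16.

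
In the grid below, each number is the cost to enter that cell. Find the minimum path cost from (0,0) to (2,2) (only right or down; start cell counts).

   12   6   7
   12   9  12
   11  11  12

One optimal route is (0,0)→(0,1)→(0,2)→(1,2)→(2,2).
Its cost is 12 + 6 + 7 + 12 + 12 = 49.

49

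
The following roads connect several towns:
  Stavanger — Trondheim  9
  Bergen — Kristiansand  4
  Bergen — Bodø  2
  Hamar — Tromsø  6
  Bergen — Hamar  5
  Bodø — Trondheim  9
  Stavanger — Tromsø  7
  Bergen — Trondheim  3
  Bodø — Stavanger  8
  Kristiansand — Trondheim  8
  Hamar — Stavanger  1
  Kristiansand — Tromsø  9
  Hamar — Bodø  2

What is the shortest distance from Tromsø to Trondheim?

13

Comparing a few candidate routes:
Tromsø → Hamar → Bergen → Trondheim: 6 + 5 + 3 = 14
Tromsø → Stavanger → Hamar → Bodø → Bergen → Trondheim: 7 + 1 + 2 + 2 + 3 = 15
Tromsø → Hamar → Bodø → Bergen → Trondheim: 6 + 2 + 2 + 3 = 13
Best route has total 13.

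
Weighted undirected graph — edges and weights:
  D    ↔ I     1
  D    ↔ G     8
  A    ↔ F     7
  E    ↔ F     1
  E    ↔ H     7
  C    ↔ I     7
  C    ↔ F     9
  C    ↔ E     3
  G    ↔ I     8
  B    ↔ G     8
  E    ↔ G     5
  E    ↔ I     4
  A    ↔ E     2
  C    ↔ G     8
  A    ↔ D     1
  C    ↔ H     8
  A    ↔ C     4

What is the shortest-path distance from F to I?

Checking several routes:
F - E - I: 1 + 4 = 5
F - A - D - I: 7 + 1 + 1 = 9
F - E - C - I: 1 + 3 + 7 = 11
F - E - A - D - I: 1 + 2 + 1 + 1 = 5
F - E - C - A - D - I: 1 + 3 + 4 + 1 + 1 = 10
Best route has total 5.

5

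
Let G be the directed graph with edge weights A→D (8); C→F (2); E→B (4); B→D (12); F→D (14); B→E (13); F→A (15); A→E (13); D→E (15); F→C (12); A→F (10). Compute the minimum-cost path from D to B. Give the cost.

Routes from D to B:
D-E-B: 15 + 4 = 19
Best route has total 19.

19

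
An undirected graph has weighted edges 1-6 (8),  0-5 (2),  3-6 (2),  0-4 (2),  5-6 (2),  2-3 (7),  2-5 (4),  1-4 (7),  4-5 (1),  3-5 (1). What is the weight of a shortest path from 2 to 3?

5

Paths from 2 to 3:
2 → 5 → 4 → 1 → 6 → 3: 4 + 1 + 7 + 8 + 2 = 22
2 → 5 → 0 → 4 → 1 → 6 → 3: 4 + 2 + 2 + 7 + 8 + 2 = 25
2 → 5 → 3: 4 + 1 = 5
2 → 3: 7
2 → 5 → 6 → 3: 4 + 2 + 2 = 8
Best route has total 5.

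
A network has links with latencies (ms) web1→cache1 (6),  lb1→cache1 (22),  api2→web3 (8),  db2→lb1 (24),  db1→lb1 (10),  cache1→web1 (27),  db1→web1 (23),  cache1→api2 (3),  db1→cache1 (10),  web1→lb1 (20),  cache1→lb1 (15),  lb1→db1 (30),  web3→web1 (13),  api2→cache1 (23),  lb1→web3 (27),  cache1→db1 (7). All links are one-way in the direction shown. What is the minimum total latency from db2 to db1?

53

Routes from db2 to db1:
db2 → lb1 → db1: 24 + 30 = 54
db2 → lb1 → cache1 → db1: 24 + 22 + 7 = 53
db2 → lb1 → web3 → web1 → cache1 → db1: 24 + 27 + 13 + 6 + 7 = 77
Best route has total 53 ms.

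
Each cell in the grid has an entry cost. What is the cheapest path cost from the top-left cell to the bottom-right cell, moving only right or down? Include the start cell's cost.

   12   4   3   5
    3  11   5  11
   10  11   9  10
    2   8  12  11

54

Best path: [0,0]→[0,1]→[0,2]→[1,2]→[2,2]→[2,3]→[3,3]
Cost: 12 + 4 + 3 + 5 + 9 + 10 + 11 = 54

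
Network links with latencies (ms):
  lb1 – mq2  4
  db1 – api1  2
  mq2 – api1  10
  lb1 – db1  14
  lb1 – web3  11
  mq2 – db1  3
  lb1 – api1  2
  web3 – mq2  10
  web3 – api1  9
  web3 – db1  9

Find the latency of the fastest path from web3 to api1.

9

Checking several routes:
web3→api1: 9
web3→db1→api1: 9 + 2 = 11
web3→lb1→api1: 11 + 2 = 13
web3→mq2→db1→api1: 10 + 3 + 2 = 15
Best route has total 9 ms.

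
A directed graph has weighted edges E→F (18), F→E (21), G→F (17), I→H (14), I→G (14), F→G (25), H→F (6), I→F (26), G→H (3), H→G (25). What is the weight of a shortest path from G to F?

Paths from G to F:
G - F: 17
G - H - F: 3 + 6 = 9
Best route has total 9.

9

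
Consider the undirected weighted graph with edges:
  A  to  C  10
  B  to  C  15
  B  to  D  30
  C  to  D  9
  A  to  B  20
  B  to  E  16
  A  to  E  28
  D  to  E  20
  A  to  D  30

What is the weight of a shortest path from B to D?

Some routes from B to D:
B -> C -> D: 15 + 9 = 24
B -> D: 30
B -> A -> D: 20 + 30 = 50
B -> E -> D: 16 + 20 = 36
B -> C -> A -> D: 15 + 10 + 30 = 55
B -> A -> C -> D: 20 + 10 + 9 = 39
Shortest: 24.

24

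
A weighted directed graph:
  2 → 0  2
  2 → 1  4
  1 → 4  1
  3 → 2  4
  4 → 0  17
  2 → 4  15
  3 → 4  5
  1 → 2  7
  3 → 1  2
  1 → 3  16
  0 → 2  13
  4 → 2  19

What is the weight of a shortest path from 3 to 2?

Comparing a few candidate routes:
3 → 1 → 4 → 2: 2 + 1 + 19 = 22
3 → 1 → 2: 2 + 7 = 9
3 → 4 → 2: 5 + 19 = 24
3 → 2: 4
Best route has total 4.

4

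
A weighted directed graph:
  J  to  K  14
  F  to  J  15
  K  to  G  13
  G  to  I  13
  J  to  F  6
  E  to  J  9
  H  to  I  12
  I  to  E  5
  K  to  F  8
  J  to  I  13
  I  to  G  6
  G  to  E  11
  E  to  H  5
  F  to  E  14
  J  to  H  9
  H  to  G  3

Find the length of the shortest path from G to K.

34

Candidate routes:
G → I → E → J → K: 13 + 5 + 9 + 14 = 41
G → E → J → K: 11 + 9 + 14 = 34
Best route has total 34.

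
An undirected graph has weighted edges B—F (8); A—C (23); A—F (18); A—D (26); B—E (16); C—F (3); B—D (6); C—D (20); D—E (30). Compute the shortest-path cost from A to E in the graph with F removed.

48

Candidate routes:
A - D - E: 26 + 30 = 56
A - C - D - B - E: 23 + 20 + 6 + 16 = 65
A - D - B - E: 26 + 6 + 16 = 48
A - C - D - E: 23 + 20 + 30 = 73
Shortest: 48.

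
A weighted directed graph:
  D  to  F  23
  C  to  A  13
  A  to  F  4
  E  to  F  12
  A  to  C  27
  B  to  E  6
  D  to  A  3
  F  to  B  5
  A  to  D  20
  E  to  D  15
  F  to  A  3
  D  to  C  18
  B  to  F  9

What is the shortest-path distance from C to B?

Candidate routes:
C - A - D - F - B: 13 + 20 + 23 + 5 = 61
C - A - F - B: 13 + 4 + 5 = 22
Best route has total 22.

22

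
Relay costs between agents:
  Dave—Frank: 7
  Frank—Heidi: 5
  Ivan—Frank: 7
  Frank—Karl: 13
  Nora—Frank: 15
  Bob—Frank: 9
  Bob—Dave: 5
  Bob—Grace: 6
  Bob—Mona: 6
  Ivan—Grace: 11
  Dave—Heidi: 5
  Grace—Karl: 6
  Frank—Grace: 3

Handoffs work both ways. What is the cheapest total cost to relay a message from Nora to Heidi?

20

Paths from Nora to Heidi:
Nora → Frank → Karl → Grace → Bob → Dave → Heidi: 15 + 13 + 6 + 6 + 5 + 5 = 50
Nora → Frank → Ivan → Grace → Bob → Dave → Heidi: 15 + 7 + 11 + 6 + 5 + 5 = 49
Nora → Frank → Dave → Heidi: 15 + 7 + 5 = 27
Nora → Frank → Heidi: 15 + 5 = 20
Nora → Frank → Bob → Dave → Heidi: 15 + 9 + 5 + 5 = 34
Nora → Frank → Grace → Bob → Dave → Heidi: 15 + 3 + 6 + 5 + 5 = 34
Shortest: 20.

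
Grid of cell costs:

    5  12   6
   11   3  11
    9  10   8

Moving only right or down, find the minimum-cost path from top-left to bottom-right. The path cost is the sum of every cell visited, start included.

One optimal route is (0,0) → (1,0) → (1,1) → (2,1) → (2,2).
Its cost is 5 + 11 + 3 + 10 + 8 = 37.
(Top row then right column would cost 42.)

37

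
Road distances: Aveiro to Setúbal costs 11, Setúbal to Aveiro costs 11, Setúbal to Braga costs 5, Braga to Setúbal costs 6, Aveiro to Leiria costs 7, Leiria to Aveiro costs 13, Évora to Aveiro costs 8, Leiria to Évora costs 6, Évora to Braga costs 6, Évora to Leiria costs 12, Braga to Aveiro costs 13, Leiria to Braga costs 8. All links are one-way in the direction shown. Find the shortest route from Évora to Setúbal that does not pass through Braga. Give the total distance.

19

Routes from Évora to Setúbal avoiding Braga:
Évora → Leiria → Aveiro → Setúbal: 12 + 13 + 11 = 36
Évora → Aveiro → Setúbal: 8 + 11 = 19
Shortest: 19.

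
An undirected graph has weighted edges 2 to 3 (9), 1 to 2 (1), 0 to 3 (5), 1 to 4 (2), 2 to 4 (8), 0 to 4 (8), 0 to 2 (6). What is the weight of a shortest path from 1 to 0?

Comparing a few candidate routes:
1-2-0: 1 + 6 = 7
1-4-0: 2 + 8 = 10
1-2-4-0: 1 + 8 + 8 = 17
1-4-2-0: 2 + 8 + 6 = 16
1-2-3-0: 1 + 9 + 5 = 15
The minimum is 7.

7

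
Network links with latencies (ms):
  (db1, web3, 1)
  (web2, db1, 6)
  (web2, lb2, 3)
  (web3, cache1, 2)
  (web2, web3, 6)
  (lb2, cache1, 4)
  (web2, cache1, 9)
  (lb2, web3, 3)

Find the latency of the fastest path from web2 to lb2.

Checking several routes:
web2→web3→lb2: 6 + 3 = 9
web2→lb2: 3
web2→db1→web3→lb2: 6 + 1 + 3 = 10
Best route has total 3 ms.

3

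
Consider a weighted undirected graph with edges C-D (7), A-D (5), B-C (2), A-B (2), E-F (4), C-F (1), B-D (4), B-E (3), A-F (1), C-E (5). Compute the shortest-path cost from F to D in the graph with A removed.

Comparing a few candidate routes:
F - E - B - C - D: 4 + 3 + 2 + 7 = 16
F - E - B - D: 4 + 3 + 4 = 11
F - C - D: 1 + 7 = 8
F - C - E - B - D: 1 + 5 + 3 + 4 = 13
F - C - B - D: 1 + 2 + 4 = 7
F - E - C - B - D: 4 + 5 + 2 + 4 = 15
Best route has total 7.

7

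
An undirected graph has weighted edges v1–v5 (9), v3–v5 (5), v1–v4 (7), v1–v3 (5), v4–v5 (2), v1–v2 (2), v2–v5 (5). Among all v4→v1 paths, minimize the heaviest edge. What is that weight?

Paths from v4 to v1:
v4→v5→v2→v1: max(2, 5, 2) = 5
v4→v5→v3→v1: max(2, 5, 5) = 5
v4→v5→v1: max(2, 9) = 9
v4→v1: max(7) = 7
Smallest bottleneck: 5.

5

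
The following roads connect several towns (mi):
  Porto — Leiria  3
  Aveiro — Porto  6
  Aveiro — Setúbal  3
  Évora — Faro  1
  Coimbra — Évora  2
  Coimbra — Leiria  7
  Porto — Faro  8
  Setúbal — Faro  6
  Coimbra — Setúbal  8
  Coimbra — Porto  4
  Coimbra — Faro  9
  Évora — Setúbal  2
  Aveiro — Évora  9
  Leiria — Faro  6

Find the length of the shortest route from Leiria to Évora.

Checking several routes:
Leiria -> Coimbra -> Évora: 7 + 2 = 9
Leiria -> Porto -> Aveiro -> Setúbal -> Évora: 3 + 6 + 3 + 2 = 14
Leiria -> Faro -> Évora: 6 + 1 = 7
Leiria -> Porto -> Faro -> Évora: 3 + 8 + 1 = 12
Leiria -> Porto -> Coimbra -> Évora: 3 + 4 + 2 = 9
The minimum is 7 mi.

7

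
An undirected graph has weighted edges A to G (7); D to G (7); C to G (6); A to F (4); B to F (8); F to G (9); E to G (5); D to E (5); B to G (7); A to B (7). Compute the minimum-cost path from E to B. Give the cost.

12

A few of the E→B routes:
E → D → G → B: 5 + 7 + 7 = 19
E → G → A → B: 5 + 7 + 7 = 19
E → G → B: 5 + 7 = 12
Shortest: 12.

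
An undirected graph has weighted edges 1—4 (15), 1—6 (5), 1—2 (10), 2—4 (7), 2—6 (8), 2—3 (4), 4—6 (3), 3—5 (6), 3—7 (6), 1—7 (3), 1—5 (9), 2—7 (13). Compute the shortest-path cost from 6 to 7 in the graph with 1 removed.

18

Routes from 6 to 7 avoiding 1:
6 -> 4 -> 2 -> 7: 3 + 7 + 13 = 23
6 -> 4 -> 2 -> 3 -> 7: 3 + 7 + 4 + 6 = 20
6 -> 2 -> 7: 8 + 13 = 21
6 -> 2 -> 3 -> 7: 8 + 4 + 6 = 18
The minimum is 18.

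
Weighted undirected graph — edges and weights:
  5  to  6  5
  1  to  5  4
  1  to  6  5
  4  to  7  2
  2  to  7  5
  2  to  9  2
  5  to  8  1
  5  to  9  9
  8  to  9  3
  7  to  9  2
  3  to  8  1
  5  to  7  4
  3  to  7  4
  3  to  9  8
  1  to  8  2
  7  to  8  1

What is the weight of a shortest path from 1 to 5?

3

A few of the 1→5 routes:
1→8→5: 2 + 1 = 3
1→8→9→7→5: 2 + 3 + 2 + 4 = 11
1→8→3→7→5: 2 + 1 + 4 + 4 = 11
1→5: 4
1→6→5: 5 + 5 = 10
1→8→7→5: 2 + 1 + 4 = 7
Shortest: 3.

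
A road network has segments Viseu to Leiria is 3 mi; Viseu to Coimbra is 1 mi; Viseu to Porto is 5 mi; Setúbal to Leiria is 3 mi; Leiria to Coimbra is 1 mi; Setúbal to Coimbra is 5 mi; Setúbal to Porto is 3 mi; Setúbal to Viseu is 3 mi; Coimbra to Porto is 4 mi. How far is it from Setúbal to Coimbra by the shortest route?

Checking several routes:
Setúbal -> Leiria -> Coimbra: 3 + 1 = 4
Setúbal -> Coimbra: 5
Setúbal -> Leiria -> Viseu -> Coimbra: 3 + 3 + 1 = 7
Setúbal -> Porto -> Coimbra: 3 + 4 = 7
Setúbal -> Viseu -> Coimbra: 3 + 1 = 4
Best route has total 4 mi.

4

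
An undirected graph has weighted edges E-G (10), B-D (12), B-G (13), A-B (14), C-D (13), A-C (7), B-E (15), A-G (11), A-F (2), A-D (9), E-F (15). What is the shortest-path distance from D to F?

Checking several routes:
D → B → E → F: 12 + 15 + 15 = 42
D → B → A → F: 12 + 14 + 2 = 28
D → A → F: 9 + 2 = 11
D → B → G → A → F: 12 + 13 + 11 + 2 = 38
D → A → G → E → F: 9 + 11 + 10 + 15 = 45
D → C → A → F: 13 + 7 + 2 = 22
The minimum is 11.

11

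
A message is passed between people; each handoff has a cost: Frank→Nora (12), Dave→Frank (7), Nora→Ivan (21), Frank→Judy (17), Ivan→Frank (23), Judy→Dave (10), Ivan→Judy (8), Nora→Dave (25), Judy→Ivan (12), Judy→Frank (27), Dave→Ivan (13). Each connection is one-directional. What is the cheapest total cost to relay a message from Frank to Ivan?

29

Paths from Frank to Ivan:
Frank - Judy - Ivan: 17 + 12 = 29
Frank - Nora - Ivan: 12 + 21 = 33
Frank - Nora - Dave - Ivan: 12 + 25 + 13 = 50
Frank - Judy - Dave - Ivan: 17 + 10 + 13 = 40
Best route has total 29.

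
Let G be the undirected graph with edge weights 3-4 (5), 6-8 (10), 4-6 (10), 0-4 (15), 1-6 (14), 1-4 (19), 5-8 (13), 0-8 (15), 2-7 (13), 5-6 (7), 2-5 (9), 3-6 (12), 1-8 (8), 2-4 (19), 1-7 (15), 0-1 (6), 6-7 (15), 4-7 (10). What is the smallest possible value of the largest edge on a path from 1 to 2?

10

A few of the 1→2 routes:
1→8→6→5→2: max(8, 10, 7, 9) = 10
1→8→6→3→4→7→2: max(8, 10, 12, 5, 10, 13) = 13
1→8→6→4→7→2: max(8, 10, 10, 10, 13) = 13
Best route has worst link 10.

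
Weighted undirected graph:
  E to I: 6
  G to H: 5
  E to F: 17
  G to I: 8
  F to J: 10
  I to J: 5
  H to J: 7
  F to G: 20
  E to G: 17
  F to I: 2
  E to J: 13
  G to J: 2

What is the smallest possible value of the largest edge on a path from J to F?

5

Comparing a few candidate routes:
J→H→G→I→F: max(7, 5, 8, 2) = 8
J→G→I→F: max(2, 8, 2) = 8
J→I→F: max(5, 2) = 5
The minimum achievable maximum is 5.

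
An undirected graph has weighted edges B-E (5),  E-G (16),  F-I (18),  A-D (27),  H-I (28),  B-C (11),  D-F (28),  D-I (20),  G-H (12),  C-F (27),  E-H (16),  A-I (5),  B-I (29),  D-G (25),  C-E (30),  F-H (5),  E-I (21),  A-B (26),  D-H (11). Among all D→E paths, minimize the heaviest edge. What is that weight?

Comparing a few candidate routes:
D → I → E: max(20, 21) = 21
D → I → F → H → G → E: max(20, 18, 5, 12, 16) = 20
D → H → F → I → E: max(11, 5, 18, 21) = 21
D → I → F → H → E: max(20, 18, 5, 16) = 20
D → H → G → E: max(11, 12, 16) = 16
D → H → E: max(11, 16) = 16
Best route has worst link 16.

16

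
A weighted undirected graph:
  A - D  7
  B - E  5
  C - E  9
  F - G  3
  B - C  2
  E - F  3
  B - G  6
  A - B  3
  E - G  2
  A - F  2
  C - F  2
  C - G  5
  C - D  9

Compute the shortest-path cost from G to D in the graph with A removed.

Checking several routes:
G→B→C→D: 6 + 2 + 9 = 17
G→E→B→C→D: 2 + 5 + 2 + 9 = 18
G→C→D: 5 + 9 = 14
G→E→C→D: 2 + 9 + 9 = 20
G→F→C→D: 3 + 2 + 9 = 14
G→E→F→C→D: 2 + 3 + 2 + 9 = 16
The minimum is 14.

14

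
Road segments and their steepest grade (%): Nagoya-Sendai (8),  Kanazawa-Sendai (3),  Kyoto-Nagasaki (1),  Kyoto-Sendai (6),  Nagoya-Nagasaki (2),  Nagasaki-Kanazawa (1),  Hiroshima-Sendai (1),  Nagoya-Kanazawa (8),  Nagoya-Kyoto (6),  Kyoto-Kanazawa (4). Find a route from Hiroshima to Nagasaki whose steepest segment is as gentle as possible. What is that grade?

3

Some routes from Hiroshima to Nagasaki:
Hiroshima → Sendai → Kyoto → Nagoya → Nagasaki: max(1, 6, 6, 2) = 6
Hiroshima → Sendai → Kyoto → Nagasaki: max(1, 6, 1) = 6
Hiroshima → Sendai → Kanazawa → Nagasaki: max(1, 3, 1) = 3
Hiroshima → Sendai → Kanazawa → Kyoto → Nagasaki: max(1, 3, 4, 1) = 4
Smallest bottleneck: 3%.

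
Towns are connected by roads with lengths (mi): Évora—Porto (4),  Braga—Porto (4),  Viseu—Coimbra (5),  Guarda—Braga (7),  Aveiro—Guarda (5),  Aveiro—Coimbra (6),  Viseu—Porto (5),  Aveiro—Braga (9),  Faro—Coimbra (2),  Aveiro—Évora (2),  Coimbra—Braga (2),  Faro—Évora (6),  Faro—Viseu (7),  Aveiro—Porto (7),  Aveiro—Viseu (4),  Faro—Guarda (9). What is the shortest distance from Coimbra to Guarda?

9

Comparing a few candidate routes:
Coimbra-Faro-Évora-Aveiro-Guarda: 2 + 6 + 2 + 5 = 15
Coimbra-Aveiro-Guarda: 6 + 5 = 11
Coimbra-Faro-Guarda: 2 + 9 = 11
Coimbra-Braga-Guarda: 2 + 7 = 9
Coimbra-Viseu-Aveiro-Guarda: 5 + 4 + 5 = 14
Best route has total 9 mi.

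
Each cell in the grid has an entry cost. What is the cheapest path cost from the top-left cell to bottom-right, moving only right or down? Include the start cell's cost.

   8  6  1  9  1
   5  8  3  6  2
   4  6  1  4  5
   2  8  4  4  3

30

Take [0,0] → [0,1] → [0,2] → [1,2] → [2,2] → [2,3] → [3,3] → [3,4] for a total of 8 + 6 + 1 + 3 + 1 + 4 + 4 + 3 = 30.
For comparison, the top-then-right route costs 35.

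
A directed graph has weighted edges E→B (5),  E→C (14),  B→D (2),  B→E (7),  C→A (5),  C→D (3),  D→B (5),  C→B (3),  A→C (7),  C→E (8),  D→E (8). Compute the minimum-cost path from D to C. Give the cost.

22

Paths from D to C:
D → E → C: 8 + 14 = 22
D → B → E → C: 5 + 7 + 14 = 26
The minimum is 22.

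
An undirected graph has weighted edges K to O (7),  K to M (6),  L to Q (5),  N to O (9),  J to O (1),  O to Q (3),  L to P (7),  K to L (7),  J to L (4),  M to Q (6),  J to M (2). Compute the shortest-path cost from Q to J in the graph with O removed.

8

Some routes from Q to J avoiding O:
Q - L - K - M - J: 5 + 7 + 6 + 2 = 20
Q - M - J: 6 + 2 = 8
Q - L - J: 5 + 4 = 9
Best route has total 8.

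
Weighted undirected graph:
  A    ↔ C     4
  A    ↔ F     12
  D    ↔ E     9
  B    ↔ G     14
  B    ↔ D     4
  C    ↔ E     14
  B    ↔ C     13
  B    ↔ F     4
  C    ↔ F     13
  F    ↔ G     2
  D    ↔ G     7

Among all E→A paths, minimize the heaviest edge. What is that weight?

12

A few of the E→A routes:
E → D → B → C → F → A: max(9, 4, 13, 13, 12) = 13
E → D → B → C → A: max(9, 4, 13, 4) = 13
E → D → B → F → C → A: max(9, 4, 4, 13, 4) = 13
E → D → B → F → A: max(9, 4, 4, 12) = 12
E → D → G → F → A: max(9, 7, 2, 12) = 12
Smallest bottleneck: 12.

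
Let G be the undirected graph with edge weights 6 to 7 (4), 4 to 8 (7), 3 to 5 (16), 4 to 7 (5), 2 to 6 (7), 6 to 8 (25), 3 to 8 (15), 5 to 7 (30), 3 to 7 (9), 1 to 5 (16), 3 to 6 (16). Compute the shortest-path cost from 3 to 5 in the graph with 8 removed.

16

Routes from 3 to 5 avoiding 8:
3-6-7-5: 16 + 4 + 30 = 50
3-7-5: 9 + 30 = 39
3-5: 16
Shortest: 16.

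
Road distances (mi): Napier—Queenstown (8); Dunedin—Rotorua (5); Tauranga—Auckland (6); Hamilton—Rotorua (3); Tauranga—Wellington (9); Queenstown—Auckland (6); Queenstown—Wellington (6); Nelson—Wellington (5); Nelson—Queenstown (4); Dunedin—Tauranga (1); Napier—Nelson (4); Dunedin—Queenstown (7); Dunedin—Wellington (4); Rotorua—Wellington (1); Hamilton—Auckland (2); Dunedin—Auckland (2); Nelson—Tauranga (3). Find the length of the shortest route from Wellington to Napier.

9

Some routes from Wellington to Napier:
Wellington → Nelson → Napier: 5 + 4 = 9
Wellington → Queenstown → Nelson → Napier: 6 + 4 + 4 = 14
Wellington → Dunedin → Tauranga → Nelson → Napier: 4 + 1 + 3 + 4 = 12
Wellington → Queenstown → Napier: 6 + 8 = 14
The minimum is 9 mi.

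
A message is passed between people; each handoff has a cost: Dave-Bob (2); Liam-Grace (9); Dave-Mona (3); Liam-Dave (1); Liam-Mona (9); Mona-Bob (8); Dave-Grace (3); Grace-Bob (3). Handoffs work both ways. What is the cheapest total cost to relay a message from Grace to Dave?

3

Some routes from Grace to Dave:
Grace→Liam→Dave: 9 + 1 = 10
Grace→Bob→Dave: 3 + 2 = 5
Grace→Dave: 3
The minimum is 3.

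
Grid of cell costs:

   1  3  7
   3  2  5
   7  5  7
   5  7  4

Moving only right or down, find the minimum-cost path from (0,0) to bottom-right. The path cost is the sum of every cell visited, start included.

Cheapest: r0c0 -> r0c1 -> r1c1 -> r1c2 -> r2c2 -> r3c2
  1 + 3 + 2 + 5 + 7 + 4 = 22

22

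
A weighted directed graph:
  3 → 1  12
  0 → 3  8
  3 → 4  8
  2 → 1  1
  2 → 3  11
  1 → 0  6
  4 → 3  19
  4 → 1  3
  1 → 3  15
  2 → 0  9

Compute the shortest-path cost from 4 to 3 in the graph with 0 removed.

Routes from 4 to 3 avoiding 0:
4-1-3: 3 + 15 = 18
4-3: 19
The minimum is 18.

18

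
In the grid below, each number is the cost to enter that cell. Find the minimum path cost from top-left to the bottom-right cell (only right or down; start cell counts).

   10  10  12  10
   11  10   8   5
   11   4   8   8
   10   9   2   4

Best path: r0c0 → r0c1 → r1c1 → r2c1 → r2c2 → r3c2 → r3c3
Cost: 10 + 10 + 10 + 4 + 8 + 2 + 4 = 48

48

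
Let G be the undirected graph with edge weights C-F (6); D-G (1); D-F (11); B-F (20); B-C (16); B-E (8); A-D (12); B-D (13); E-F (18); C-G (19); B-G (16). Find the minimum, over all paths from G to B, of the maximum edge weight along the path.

A few of the G→B routes:
G-D-F-C-B: max(1, 11, 6, 16) = 16
G-B: max(16) = 16
G-D-F-E-B: max(1, 11, 18, 8) = 18
G-D-B: max(1, 13) = 13
Best route has worst link 13.

13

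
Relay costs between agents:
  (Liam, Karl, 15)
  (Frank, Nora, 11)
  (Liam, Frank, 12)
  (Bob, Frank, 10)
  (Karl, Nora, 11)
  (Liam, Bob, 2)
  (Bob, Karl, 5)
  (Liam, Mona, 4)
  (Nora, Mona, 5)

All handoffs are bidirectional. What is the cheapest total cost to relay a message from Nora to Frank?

11

Comparing a few candidate routes:
Nora → Karl → Liam → Frank: 11 + 15 + 12 = 38
Nora → Mona → Liam → Frank: 5 + 4 + 12 = 21
Nora → Karl → Bob → Frank: 11 + 5 + 10 = 26
Nora → Mona → Liam → Bob → Frank: 5 + 4 + 2 + 10 = 21
Nora → Karl → Bob → Liam → Frank: 11 + 5 + 2 + 12 = 30
Nora → Frank: 11
Shortest: 11.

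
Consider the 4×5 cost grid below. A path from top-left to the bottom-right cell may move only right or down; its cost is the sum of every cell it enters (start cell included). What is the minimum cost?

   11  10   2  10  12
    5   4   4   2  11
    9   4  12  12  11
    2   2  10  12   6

One optimal route is [0,0] → [1,0] → [1,1] → [1,2] → [1,3] → [1,4] → [2,4] → [3,4].
Its cost is 11 + 5 + 4 + 4 + 2 + 11 + 11 + 6 = 54.

54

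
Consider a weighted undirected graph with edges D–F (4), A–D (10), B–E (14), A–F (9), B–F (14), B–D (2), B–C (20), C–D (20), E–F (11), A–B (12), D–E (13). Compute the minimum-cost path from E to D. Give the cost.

13

Some routes from E to D:
E -> D: 13
E -> F -> D: 11 + 4 = 15
E -> F -> B -> D: 11 + 14 + 2 = 27
E -> F -> A -> D: 11 + 9 + 10 = 30
E -> B -> D: 14 + 2 = 16
Best route has total 13.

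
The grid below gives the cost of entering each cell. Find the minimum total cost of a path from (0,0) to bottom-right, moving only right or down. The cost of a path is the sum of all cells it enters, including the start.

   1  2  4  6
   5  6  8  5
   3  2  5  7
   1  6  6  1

23

Take [0,0] → [0,1] → [1,1] → [2,1] → [2,2] → [3,2] → [3,3] for a total of 1 + 2 + 6 + 2 + 5 + 6 + 1 = 23.
For comparison, the top-then-right route costs 26.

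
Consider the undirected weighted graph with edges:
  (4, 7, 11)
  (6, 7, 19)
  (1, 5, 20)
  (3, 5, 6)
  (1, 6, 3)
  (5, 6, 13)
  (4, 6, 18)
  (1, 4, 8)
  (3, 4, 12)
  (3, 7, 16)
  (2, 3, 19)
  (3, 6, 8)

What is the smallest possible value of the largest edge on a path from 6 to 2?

Checking several routes:
6 - 1 - 4 - 3 - 2: max(3, 8, 12, 19) = 19
6 - 4 - 7 - 3 - 2: max(18, 11, 16, 19) = 19
6 - 3 - 2: max(8, 19) = 19
6 - 4 - 3 - 2: max(18, 12, 19) = 19
6 - 5 - 3 - 2: max(13, 6, 19) = 19
Smallest bottleneck: 19.

19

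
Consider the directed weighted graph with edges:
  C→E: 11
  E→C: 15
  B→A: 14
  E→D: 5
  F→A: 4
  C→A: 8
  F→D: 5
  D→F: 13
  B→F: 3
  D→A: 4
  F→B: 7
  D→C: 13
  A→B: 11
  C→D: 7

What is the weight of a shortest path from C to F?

A few of the C→F routes:
C→D→A→B→F: 7 + 4 + 11 + 3 = 25
C→A→B→F: 8 + 11 + 3 = 22
C→D→F: 7 + 13 = 20
Best route has total 20.

20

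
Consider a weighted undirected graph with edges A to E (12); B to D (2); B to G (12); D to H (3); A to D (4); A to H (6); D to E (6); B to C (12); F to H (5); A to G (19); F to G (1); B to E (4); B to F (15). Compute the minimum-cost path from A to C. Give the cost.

Comparing a few candidate routes:
A - E - D - B - C: 12 + 6 + 2 + 12 = 32
A - H - D - B - C: 6 + 3 + 2 + 12 = 23
A - E - B - C: 12 + 4 + 12 = 28
A - D - B - C: 4 + 2 + 12 = 18
A - H - D - E - B - C: 6 + 3 + 6 + 4 + 12 = 31
A - D - E - B - C: 4 + 6 + 4 + 12 = 26
Shortest: 18.

18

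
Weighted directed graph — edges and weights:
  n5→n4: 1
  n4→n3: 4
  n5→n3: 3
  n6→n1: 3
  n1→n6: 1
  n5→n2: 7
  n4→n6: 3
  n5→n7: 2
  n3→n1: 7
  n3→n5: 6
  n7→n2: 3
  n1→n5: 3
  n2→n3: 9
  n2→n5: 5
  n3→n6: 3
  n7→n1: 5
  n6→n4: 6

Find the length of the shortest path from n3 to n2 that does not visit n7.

Paths from n3 to n2 avoiding n7:
n3 - n1 - n5 - n2: 7 + 3 + 7 = 17
n3 - n6 - n1 - n5 - n2: 3 + 3 + 3 + 7 = 16
n3 - n5 - n2: 6 + 7 = 13
Best route has total 13.

13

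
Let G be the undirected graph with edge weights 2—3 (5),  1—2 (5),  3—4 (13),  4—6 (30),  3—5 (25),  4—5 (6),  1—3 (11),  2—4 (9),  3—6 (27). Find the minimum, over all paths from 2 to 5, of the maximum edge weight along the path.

9

Some routes from 2 to 5:
2→1→3→4→5: max(5, 11, 13, 6) = 13
2→3→4→5: max(5, 13, 6) = 13
2→4→5: max(9, 6) = 9
Smallest bottleneck: 9.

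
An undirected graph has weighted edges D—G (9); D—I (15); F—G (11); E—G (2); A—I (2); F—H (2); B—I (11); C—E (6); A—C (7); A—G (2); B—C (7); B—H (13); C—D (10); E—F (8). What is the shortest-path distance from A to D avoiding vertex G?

17

A few of the A→D routes:
A-C-D: 7 + 10 = 17
A-I-D: 2 + 15 = 17
A-I-B-C-D: 2 + 11 + 7 + 10 = 30
A-C-B-I-D: 7 + 7 + 11 + 15 = 40
A-I-B-H-F-E-C-D: 2 + 11 + 13 + 2 + 8 + 6 + 10 = 52
Shortest: 17.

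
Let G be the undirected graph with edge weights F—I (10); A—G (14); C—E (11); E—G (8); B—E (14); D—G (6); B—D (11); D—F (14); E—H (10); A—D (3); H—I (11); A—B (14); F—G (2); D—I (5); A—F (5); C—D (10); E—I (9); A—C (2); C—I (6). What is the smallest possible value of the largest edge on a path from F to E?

Comparing a few candidate routes:
F -> A -> D -> G -> E: max(5, 3, 6, 8) = 8
F -> A -> C -> I -> D -> G -> E: max(5, 2, 6, 5, 6, 8) = 8
F -> G -> E: max(2, 8) = 8
Smallest bottleneck: 8.

8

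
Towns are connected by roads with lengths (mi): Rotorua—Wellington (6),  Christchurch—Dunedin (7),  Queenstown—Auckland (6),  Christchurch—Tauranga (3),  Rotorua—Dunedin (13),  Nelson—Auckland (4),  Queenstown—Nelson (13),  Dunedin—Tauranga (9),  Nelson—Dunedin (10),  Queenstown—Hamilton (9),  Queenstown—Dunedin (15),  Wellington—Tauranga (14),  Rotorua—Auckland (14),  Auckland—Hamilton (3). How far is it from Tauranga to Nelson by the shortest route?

Some routes from Tauranga to Nelson:
Tauranga - Dunedin - Nelson: 9 + 10 = 19
Tauranga - Dunedin - Queenstown - Auckland - Nelson: 9 + 15 + 6 + 4 = 34
Tauranga - Christchurch - Dunedin - Queenstown - Auckland - Nelson: 3 + 7 + 15 + 6 + 4 = 35
Tauranga - Christchurch - Dunedin - Nelson: 3 + 7 + 10 = 20
Best route has total 19 mi.

19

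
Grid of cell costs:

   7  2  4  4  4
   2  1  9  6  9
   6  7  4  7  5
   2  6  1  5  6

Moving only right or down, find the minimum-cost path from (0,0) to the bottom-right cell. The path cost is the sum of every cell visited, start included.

33

Best path: [0,0] -> [0,1] -> [1,1] -> [2,1] -> [2,2] -> [3,2] -> [3,3] -> [3,4]
Cost: 7 + 2 + 1 + 7 + 4 + 1 + 5 + 6 = 33
For comparison, the top-then-right route costs 41.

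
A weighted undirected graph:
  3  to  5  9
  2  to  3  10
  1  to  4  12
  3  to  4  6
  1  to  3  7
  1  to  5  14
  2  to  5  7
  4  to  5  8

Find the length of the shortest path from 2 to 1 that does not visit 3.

Paths from 2 to 1 avoiding 3:
2 -> 5 -> 1: 7 + 14 = 21
2 -> 5 -> 4 -> 1: 7 + 8 + 12 = 27
Best route has total 21.

21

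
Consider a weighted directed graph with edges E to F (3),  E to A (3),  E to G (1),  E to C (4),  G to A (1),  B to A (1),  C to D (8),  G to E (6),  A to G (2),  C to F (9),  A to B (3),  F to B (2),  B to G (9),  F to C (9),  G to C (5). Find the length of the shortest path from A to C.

7

Routes from A to C:
A-G-E-C: 2 + 6 + 4 = 12
A-B-G-E-C: 3 + 9 + 6 + 4 = 22
A-G-C: 2 + 5 = 7
A-B-G-C: 3 + 9 + 5 = 17
A-B-G-E-F-C: 3 + 9 + 6 + 3 + 9 = 30
A-G-E-F-C: 2 + 6 + 3 + 9 = 20
Best route has total 7.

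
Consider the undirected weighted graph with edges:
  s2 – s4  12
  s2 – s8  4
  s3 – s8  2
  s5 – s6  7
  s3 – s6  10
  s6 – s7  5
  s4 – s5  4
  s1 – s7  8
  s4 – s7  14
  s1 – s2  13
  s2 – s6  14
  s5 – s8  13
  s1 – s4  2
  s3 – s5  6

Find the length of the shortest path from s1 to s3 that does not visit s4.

19

Comparing a few candidate routes:
s1 - s2 - s8 - s3: 13 + 4 + 2 = 19
s1 - s7 - s6 - s5 - s3: 8 + 5 + 7 + 6 = 26
s1 - s7 - s6 - s2 - s8 - s3: 8 + 5 + 14 + 4 + 2 = 33
s1 - s7 - s6 - s5 - s8 - s3: 8 + 5 + 7 + 13 + 2 = 35
s1 - s7 - s6 - s3: 8 + 5 + 10 = 23
The minimum is 19.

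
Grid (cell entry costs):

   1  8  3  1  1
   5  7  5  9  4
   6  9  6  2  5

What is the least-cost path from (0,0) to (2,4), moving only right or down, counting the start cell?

23

Path (0,0) → (0,1) → (0,2) → (0,3) → (0,4) → (1,4) → (2,4): 1 + 8 + 3 + 1 + 1 + 4 + 5 = 23.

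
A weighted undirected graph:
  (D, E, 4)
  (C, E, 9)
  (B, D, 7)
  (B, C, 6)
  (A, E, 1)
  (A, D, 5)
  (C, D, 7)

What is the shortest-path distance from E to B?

Comparing a few candidate routes:
E → D → B: 4 + 7 = 11
E → D → C → B: 4 + 7 + 6 = 17
E → A → D → B: 1 + 5 + 7 = 13
E → A → D → C → B: 1 + 5 + 7 + 6 = 19
E → C → B: 9 + 6 = 15
Best route has total 11.

11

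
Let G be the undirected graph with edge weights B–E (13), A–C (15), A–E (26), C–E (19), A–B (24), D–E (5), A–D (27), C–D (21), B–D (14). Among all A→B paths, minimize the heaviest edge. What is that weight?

19

Some routes from A to B:
A-C-D-B: max(15, 21, 14) = 21
A-C-E-D-B: max(15, 19, 5, 14) = 19
A-C-D-E-B: max(15, 21, 5, 13) = 21
A-C-E-B: max(15, 19, 13) = 19
The minimum achievable maximum is 19.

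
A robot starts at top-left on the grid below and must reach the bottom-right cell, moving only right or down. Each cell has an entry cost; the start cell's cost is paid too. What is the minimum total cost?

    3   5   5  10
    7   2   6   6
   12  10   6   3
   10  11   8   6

31

One optimal route is r0c0 -> r0c1 -> r1c1 -> r1c2 -> r1c3 -> r2c3 -> r3c3.
Its cost is 3 + 5 + 2 + 6 + 6 + 3 + 6 = 31.
For comparison, the top-then-right route costs 38.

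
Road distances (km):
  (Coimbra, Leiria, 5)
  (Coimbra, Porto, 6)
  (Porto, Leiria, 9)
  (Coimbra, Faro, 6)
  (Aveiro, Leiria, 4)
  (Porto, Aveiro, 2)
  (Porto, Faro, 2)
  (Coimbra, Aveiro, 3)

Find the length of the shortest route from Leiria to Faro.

Checking several routes:
Leiria → Porto → Faro: 9 + 2 = 11
Leiria → Coimbra → Aveiro → Porto → Faro: 5 + 3 + 2 + 2 = 12
Leiria → Aveiro → Porto → Faro: 4 + 2 + 2 = 8
Leiria → Coimbra → Faro: 5 + 6 = 11
Leiria → Aveiro → Coimbra → Faro: 4 + 3 + 6 = 13
Shortest: 8 km.

8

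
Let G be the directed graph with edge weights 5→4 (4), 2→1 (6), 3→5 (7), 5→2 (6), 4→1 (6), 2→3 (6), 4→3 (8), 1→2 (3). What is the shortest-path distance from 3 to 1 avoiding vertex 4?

19

Candidate routes:
3→5→2→1: 7 + 6 + 6 = 19
The minimum is 19.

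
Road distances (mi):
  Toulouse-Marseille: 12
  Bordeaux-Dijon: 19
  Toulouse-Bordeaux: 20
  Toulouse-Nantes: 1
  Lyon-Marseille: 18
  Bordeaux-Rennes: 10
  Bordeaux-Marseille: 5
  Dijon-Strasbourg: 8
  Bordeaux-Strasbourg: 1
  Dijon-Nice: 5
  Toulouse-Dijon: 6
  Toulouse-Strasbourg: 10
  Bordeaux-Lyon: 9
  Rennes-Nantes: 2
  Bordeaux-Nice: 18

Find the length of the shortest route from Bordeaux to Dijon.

A few of the Bordeaux→Dijon routes:
Bordeaux → Rennes → Nantes → Toulouse → Dijon: 10 + 2 + 1 + 6 = 19
Bordeaux → Strasbourg → Dijon: 1 + 8 = 9
Bordeaux → Nice → Dijon: 18 + 5 = 23
Bordeaux → Dijon: 19
Bordeaux → Marseille → Toulouse → Dijon: 5 + 12 + 6 = 23
Bordeaux → Strasbourg → Toulouse → Dijon: 1 + 10 + 6 = 17
Shortest: 9 mi.

9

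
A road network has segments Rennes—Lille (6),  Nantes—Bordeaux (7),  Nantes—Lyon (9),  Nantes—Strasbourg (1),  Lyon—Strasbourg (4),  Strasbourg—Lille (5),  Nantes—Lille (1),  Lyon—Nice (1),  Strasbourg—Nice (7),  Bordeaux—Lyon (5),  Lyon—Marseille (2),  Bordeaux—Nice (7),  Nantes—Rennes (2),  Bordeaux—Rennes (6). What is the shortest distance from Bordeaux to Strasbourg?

8

Checking several routes:
Bordeaux→Rennes→Nantes→Strasbourg: 6 + 2 + 1 = 9
Bordeaux→Nice→Lyon→Strasbourg: 7 + 1 + 4 = 12
Bordeaux→Lyon→Nice→Strasbourg: 5 + 1 + 7 = 13
Bordeaux→Nantes→Strasbourg: 7 + 1 = 8
Bordeaux→Nantes→Lille→Strasbourg: 7 + 1 + 5 = 13
Bordeaux→Lyon→Strasbourg: 5 + 4 = 9
Best route has total 8 km.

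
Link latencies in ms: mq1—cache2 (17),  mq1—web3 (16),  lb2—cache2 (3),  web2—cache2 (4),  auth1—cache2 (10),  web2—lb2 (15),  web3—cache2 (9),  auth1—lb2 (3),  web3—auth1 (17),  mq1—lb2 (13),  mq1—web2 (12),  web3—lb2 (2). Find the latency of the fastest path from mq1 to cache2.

16

Comparing a few candidate routes:
mq1 → cache2: 17
mq1 → web3 → lb2 → cache2: 16 + 2 + 3 = 21
mq1 → web3 → cache2: 16 + 9 = 25
mq1 → lb2 → web3 → cache2: 13 + 2 + 9 = 24
mq1 → lb2 → cache2: 13 + 3 = 16
mq1 → web2 → cache2: 12 + 4 = 16
Best route has total 16 ms.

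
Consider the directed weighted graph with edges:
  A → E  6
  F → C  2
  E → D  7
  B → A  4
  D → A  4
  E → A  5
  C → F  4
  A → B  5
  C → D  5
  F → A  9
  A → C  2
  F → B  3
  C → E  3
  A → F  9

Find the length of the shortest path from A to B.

Routes from A to B:
A→F→B: 9 + 3 = 12
A→C→F→B: 2 + 4 + 3 = 9
A→B: 5
Best route has total 5.

5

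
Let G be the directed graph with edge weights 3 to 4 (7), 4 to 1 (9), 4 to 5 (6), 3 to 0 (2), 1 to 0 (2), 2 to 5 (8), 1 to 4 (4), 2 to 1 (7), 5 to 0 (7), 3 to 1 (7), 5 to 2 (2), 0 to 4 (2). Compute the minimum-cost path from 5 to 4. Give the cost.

Paths from 5 to 4:
5→0→4: 7 + 2 = 9
5→2→1→0→4: 2 + 7 + 2 + 2 = 13
5→2→1→4: 2 + 7 + 4 = 13
Shortest: 9.

9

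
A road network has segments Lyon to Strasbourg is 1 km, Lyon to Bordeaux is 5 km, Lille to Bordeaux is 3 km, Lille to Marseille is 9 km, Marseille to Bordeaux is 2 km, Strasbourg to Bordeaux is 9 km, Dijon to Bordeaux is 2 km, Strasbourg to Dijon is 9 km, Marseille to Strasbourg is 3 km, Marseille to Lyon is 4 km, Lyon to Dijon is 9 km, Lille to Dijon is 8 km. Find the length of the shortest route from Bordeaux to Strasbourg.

5

Comparing a few candidate routes:
Bordeaux -> Marseille -> Lyon -> Strasbourg: 2 + 4 + 1 = 7
Bordeaux -> Strasbourg: 9
Bordeaux -> Dijon -> Strasbourg: 2 + 9 = 11
Bordeaux -> Marseille -> Strasbourg: 2 + 3 = 5
Bordeaux -> Lyon -> Strasbourg: 5 + 1 = 6
The minimum is 5 km.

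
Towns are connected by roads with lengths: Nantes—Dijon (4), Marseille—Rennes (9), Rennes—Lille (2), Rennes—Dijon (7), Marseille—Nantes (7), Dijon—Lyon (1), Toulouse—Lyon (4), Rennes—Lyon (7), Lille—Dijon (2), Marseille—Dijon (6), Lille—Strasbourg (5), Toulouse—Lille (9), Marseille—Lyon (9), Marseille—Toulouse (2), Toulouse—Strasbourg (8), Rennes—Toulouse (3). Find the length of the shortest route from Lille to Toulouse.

Comparing a few candidate routes:
Lille→Rennes→Toulouse: 2 + 3 = 5
Lille→Dijon→Lyon→Rennes→Toulouse: 2 + 1 + 7 + 3 = 13
Lille→Dijon→Lyon→Toulouse: 2 + 1 + 4 = 7
Lille→Toulouse: 9
Lille→Dijon→Rennes→Toulouse: 2 + 7 + 3 = 12
Lille→Dijon→Marseille→Toulouse: 2 + 6 + 2 = 10
Best route has total 5.

5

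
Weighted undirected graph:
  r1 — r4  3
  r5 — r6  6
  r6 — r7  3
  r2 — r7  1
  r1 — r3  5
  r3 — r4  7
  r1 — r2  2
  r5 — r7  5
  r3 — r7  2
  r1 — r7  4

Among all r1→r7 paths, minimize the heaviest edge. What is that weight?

Routes from r1 to r7:
r1 → r3 → r7: max(5, 2) = 5
r1 → r2 → r7: max(2, 1) = 2
r1 → r4 → r3 → r7: max(3, 7, 2) = 7
r1 → r7: max(4) = 4
Best route has worst link 2.

2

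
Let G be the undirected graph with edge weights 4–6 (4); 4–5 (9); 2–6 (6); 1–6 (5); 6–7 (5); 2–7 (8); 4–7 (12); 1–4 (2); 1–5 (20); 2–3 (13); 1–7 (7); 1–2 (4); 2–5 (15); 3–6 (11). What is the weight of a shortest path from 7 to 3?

Checking several routes:
7→6→3: 5 + 11 = 16
7→6→2→3: 5 + 6 + 13 = 24
7→1→6→3: 7 + 5 + 11 = 23
7→2→3: 8 + 13 = 21
7→1→4→6→3: 7 + 2 + 4 + 11 = 24
Shortest: 16.

16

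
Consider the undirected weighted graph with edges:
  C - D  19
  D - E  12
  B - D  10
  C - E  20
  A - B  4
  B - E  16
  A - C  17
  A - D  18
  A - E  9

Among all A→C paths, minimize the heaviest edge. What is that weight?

Checking several routes:
A - C: max(17) = 17
A - E - D - C: max(9, 12, 19) = 19
A - E - B - D - C: max(9, 16, 10, 19) = 19
A - B - D - C: max(4, 10, 19) = 19
Best route has worst link 17.

17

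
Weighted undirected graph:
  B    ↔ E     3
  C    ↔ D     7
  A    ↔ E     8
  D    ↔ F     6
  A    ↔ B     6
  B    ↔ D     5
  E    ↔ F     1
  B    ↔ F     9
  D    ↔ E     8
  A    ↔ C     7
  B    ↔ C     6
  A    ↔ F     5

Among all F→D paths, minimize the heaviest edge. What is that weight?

5

Some routes from F to D:
F -> E -> B -> D: max(1, 3, 5) = 5
F -> A -> B -> D: max(5, 6, 5) = 6
F -> D: max(6) = 6
F -> A -> C -> D: max(5, 7, 7) = 7
F -> E -> B -> A -> C -> D: max(1, 3, 6, 7, 7) = 7
F -> E -> B -> C -> D: max(1, 3, 6, 7) = 7
Smallest bottleneck: 5.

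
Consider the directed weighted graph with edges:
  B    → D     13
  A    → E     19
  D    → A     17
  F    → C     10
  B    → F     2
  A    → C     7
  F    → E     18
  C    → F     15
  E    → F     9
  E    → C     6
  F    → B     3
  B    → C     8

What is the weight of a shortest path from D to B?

42

Candidate routes:
D-A-C-F-B: 17 + 7 + 15 + 3 = 42
D-A-E-C-F-B: 17 + 19 + 6 + 15 + 3 = 60
D-A-E-F-B: 17 + 19 + 9 + 3 = 48
Shortest: 42.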